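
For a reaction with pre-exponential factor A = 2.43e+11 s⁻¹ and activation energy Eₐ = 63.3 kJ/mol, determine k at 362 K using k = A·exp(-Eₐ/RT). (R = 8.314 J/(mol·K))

1.78e+02 s⁻¹

Step 1: Use the Arrhenius equation: k = A × exp(-Eₐ/RT)
Step 2: Convert Eₐ to J/mol: 63.3 kJ/mol = 63300 J/mol
Step 3: Calculate the exponent: -Eₐ/(RT) = -63300/(8.314 × 362) = -21.03222
Step 4: k = 2.43e+11 × exp(-21.03222)
Step 5: k = 2.43e+11 × 7.34214e-10 = 1.7841e+02 s⁻¹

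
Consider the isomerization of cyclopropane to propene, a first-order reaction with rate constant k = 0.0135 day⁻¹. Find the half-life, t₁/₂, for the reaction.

51.34 day

Step 1: For a first-order reaction, t₁/₂ = ln(2)/k
Step 2: t₁/₂ = ln(2)/0.0135
Step 3: t₁/₂ = 0.6931/0.0135 = 51.34 day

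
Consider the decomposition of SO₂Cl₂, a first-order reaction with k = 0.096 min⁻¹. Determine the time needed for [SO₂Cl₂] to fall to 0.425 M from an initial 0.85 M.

7.22 min

Step 1: For first-order: t = ln([SO₂Cl₂]₀/[SO₂Cl₂])/k
Step 2: t = ln(0.85/0.425)/0.096
Step 3: t = ln(2)/0.096
Step 4: t = 0.6931/0.096 = 7.22 min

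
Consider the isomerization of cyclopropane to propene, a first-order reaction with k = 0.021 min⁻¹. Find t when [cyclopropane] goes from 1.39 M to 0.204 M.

91.38 min

Step 1: For first-order: t = ln([cyclopropane]₀/[cyclopropane])/k
Step 2: t = ln(1.39/0.204)/0.021
Step 3: t = ln(6.814)/0.021
Step 4: t = 1.919/0.021 = 91.38 min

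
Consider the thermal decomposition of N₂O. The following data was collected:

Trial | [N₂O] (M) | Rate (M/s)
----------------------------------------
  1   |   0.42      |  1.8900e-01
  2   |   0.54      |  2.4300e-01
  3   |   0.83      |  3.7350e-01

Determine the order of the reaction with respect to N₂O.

first order (1)

Step 1: Compare trials to find order n where rate₂/rate₁ = ([N₂O]₂/[N₂O]₁)^n
Step 2: rate₂/rate₁ = 2.4300e-01/1.8900e-01 = 1.286
Step 3: [N₂O]₂/[N₂O]₁ = 0.54/0.42 = 1.286
Step 4: n = ln(1.286)/ln(1.286) = 1.00 ≈ 1
Step 5: The reaction is first order in N₂O.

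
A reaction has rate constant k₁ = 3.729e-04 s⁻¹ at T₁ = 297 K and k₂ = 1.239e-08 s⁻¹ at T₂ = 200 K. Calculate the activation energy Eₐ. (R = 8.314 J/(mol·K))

52.5 kJ/mol

Step 1: Use the two-temperature Arrhenius form: ln(k₂/k₁) = -Eₐ/R × (1/T₂ - 1/T₁)
Step 2: ln(k₂/k₁) = ln(1.239e-08/3.729e-04) = ln(3.32261e-05) = -10.3122
Step 3: 1/T₂ - 1/T₁ = 1/200 - 1/297 = 1.632997e-03 K⁻¹
Step 4: Eₐ = -R × ln(k₂/k₁) / (1/T₂ - 1/T₁) = -8.314 × -10.3122 / 1.632997e-03
Step 5: Eₐ = 5.2502e+04 J/mol = 52.5 kJ/mol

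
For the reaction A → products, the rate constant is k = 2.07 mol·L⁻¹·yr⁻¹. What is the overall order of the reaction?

zeroth order (0)

Step 1: The units of k for an nth-order reaction are (concentration)^(1-n)·(time)⁻¹.
Step 2: Here k has units mol·L⁻¹·yr⁻¹, so the concentration exponent is 1.
Step 3: 1 - n = 1 ⇒ n = 0. The reaction is zeroth order.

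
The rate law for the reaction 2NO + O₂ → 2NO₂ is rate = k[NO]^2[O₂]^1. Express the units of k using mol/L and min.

(mol/L)⁻²·min⁻¹

Step 1: Overall order = 2 + 1 = 3.
Step 2: rate has units mol/L·min⁻¹; [NO]^2[O₂]^1 has units (mol/L)^3.
Step 3: k = rate/([NO]^2[O₂]^1), so units of k = (mol/L)^(1-3)·min⁻¹ = (mol/L)⁻²·min⁻¹.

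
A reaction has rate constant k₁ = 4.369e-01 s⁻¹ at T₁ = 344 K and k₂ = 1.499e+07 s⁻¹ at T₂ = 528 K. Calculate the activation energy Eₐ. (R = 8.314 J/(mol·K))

142.4 kJ/mol

Step 1: Use the two-temperature Arrhenius form: ln(k₂/k₁) = -Eₐ/R × (1/T₂ - 1/T₁)
Step 2: ln(k₂/k₁) = ln(1.499e+07/4.369e-01) = ln(3.43099e+07) = 17.3509
Step 3: 1/T₂ - 1/T₁ = 1/528 - 1/344 = -1.013037e-03 K⁻¹
Step 4: Eₐ = -R × ln(k₂/k₁) / (1/T₂ - 1/T₁) = -8.314 × 17.3509 / -1.013037e-03
Step 5: Eₐ = 1.4240e+05 J/mol = 142.4 kJ/mol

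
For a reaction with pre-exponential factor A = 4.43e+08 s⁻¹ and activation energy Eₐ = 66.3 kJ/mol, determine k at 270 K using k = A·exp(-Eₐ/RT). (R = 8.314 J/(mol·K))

6.60e-05 s⁻¹

Step 1: Use the Arrhenius equation: k = A × exp(-Eₐ/RT)
Step 2: Convert Eₐ to J/mol: 66.3 kJ/mol = 66300 J/mol
Step 3: Calculate the exponent: -Eₐ/(RT) = -66300/(8.314 × 270) = -29.53519
Step 4: k = 4.43e+08 × exp(-29.53519)
Step 5: k = 4.43e+08 × 1.48946e-13 = 6.5983e-05 s⁻¹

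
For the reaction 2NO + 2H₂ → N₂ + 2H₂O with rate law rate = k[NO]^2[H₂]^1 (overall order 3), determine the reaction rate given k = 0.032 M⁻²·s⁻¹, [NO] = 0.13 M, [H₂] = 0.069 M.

3.732e-05 M/s

Step 1: The rate law is rate = k[NO]^2[H₂]^1, overall order = 2+1 = 3
Step 2: Substitute values: rate = 0.032 × (0.13)^2 × (0.069)^1
Step 3: rate = 0.032 × 0.0169 × 0.069 = 3.73152e-05 M/s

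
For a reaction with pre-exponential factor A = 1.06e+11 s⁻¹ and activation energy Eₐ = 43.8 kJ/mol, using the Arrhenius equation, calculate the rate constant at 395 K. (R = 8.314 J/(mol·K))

1.71e+05 s⁻¹

Step 1: Use the Arrhenius equation: k = A × exp(-Eₐ/RT)
Step 2: Convert Eₐ to J/mol: 43.8 kJ/mol = 43800 J/mol
Step 3: Calculate the exponent: -Eₐ/(RT) = -43800/(8.314 × 395) = -13.33727
Step 4: k = 1.06e+11 × exp(-13.33727)
Step 5: k = 1.06e+11 × 1.61323e-06 = 1.7100e+05 s⁻¹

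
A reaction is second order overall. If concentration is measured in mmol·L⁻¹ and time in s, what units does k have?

(mmol·L⁻¹)⁻¹·s⁻¹

Step 1: For overall order n, rate = k × (concentration)^n.
Step 2: Rate has units mmol·L⁻¹·s⁻¹; concentration term has units (mmol·L⁻¹)^2.
Step 3: k = rate / (concentration)^n, so units of k = (mmol·L⁻¹)^(1-2)·s⁻¹ = (mmol·L⁻¹)⁻¹·s⁻¹.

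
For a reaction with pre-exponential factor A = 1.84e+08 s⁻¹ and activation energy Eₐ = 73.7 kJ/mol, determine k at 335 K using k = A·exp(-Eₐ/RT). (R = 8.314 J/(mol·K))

5.93e-04 s⁻¹

Step 1: Use the Arrhenius equation: k = A × exp(-Eₐ/RT)
Step 2: Convert Eₐ to J/mol: 73.7 kJ/mol = 73700 J/mol
Step 3: Calculate the exponent: -Eₐ/(RT) = -73700/(8.314 × 335) = -26.46139
Step 4: k = 1.84e+08 × exp(-26.46139)
Step 5: k = 1.84e+08 × 3.22080e-12 = 5.9263e-04 s⁻¹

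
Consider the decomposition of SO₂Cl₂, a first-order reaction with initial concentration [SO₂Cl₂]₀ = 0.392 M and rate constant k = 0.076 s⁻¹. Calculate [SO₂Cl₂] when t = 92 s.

0.0003603 M

Step 1: For a first-order reaction: [SO₂Cl₂] = [SO₂Cl₂]₀ × e^(-kt)
Step 2: [SO₂Cl₂] = 0.392 × e^(-0.076 × 92)
Step 3: [SO₂Cl₂] = 0.392 × e^(-6.992)
Step 4: [SO₂Cl₂] = 0.392 × 0.000919206 = 0.0003603 M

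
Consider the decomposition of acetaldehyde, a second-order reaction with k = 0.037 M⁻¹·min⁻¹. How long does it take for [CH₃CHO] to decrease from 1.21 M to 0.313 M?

64.01 min

Step 1: For second-order: t = (1/[CH₃CHO] - 1/[CH₃CHO]₀)/k
Step 2: t = (1/0.313 - 1/1.21)/0.037
Step 3: t = (3.195 - 0.8264)/0.037
Step 4: t = 2.368/0.037 = 64.01 min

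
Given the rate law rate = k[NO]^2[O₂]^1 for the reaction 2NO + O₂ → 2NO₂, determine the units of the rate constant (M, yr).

M⁻²·yr⁻¹

Step 1: Overall order = 2 + 1 = 3.
Step 2: rate has units M·yr⁻¹; [NO]^2[O₂]^1 has units M^3.
Step 3: k = rate/([NO]^2[O₂]^1), so units of k = M^(1-3)·yr⁻¹ = M⁻²·yr⁻¹.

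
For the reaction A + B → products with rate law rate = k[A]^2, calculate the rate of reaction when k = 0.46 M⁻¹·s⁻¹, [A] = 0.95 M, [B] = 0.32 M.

0.4152 M/s

Step 1: The rate law is rate = k[A]^2
Step 2: Note that the rate does not depend on [B] (zero order in B).
Step 3: rate = 0.46 × (0.95)^2 = 0.41515 M/s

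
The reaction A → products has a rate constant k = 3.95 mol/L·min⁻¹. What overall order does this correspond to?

zeroth order (0)

Step 1: The units of k for an nth-order reaction are (concentration)^(1-n)·(time)⁻¹.
Step 2: Here k has units mol/L·min⁻¹, so the concentration exponent is 1.
Step 3: 1 - n = 1 ⇒ n = 0. The reaction is zeroth order.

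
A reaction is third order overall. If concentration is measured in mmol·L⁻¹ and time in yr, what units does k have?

(mmol·L⁻¹)⁻²·yr⁻¹

Step 1: For overall order n, rate = k × (concentration)^n.
Step 2: Rate has units mmol·L⁻¹·yr⁻¹; concentration term has units (mmol·L⁻¹)^3.
Step 3: k = rate / (concentration)^n, so units of k = (mmol·L⁻¹)^(1-3)·yr⁻¹ = (mmol·L⁻¹)⁻²·yr⁻¹.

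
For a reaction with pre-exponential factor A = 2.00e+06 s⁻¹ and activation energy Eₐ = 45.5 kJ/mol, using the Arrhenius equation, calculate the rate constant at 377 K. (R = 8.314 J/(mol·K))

9.92e-01 s⁻¹

Step 1: Use the Arrhenius equation: k = A × exp(-Eₐ/RT)
Step 2: Convert Eₐ to J/mol: 45.5 kJ/mol = 45500 J/mol
Step 3: Calculate the exponent: -Eₐ/(RT) = -45500/(8.314 × 377) = -14.51644
Step 4: k = 2.00e+06 × exp(-14.51644)
Step 5: k = 2.00e+06 × 4.96124e-07 = 9.9225e-01 s⁻¹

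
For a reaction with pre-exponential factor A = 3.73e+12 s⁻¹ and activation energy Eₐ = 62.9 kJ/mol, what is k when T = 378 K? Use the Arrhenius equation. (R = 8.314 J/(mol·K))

7.58e+03 s⁻¹

Step 1: Use the Arrhenius equation: k = A × exp(-Eₐ/RT)
Step 2: Convert Eₐ to J/mol: 62.9 kJ/mol = 62900 J/mol
Step 3: Calculate the exponent: -Eₐ/(RT) = -62900/(8.314 × 378) = -20.01469
Step 4: k = 3.73e+12 × exp(-20.01469)
Step 5: k = 3.73e+12 × 2.03110e-09 = 7.5760e+03 s⁻¹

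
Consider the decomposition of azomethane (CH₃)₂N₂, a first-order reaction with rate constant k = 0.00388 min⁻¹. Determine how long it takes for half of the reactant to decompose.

178.6 min

Step 1: For a first-order reaction, t₁/₂ = ln(2)/k
Step 2: t₁/₂ = ln(2)/0.00388
Step 3: t₁/₂ = 0.6931/0.00388 = 178.6 min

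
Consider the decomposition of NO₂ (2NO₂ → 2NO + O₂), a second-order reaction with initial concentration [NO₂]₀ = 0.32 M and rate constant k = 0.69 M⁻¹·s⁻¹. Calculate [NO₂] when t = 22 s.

0.05463 M

Step 1: For a second-order reaction: 1/[NO₂] = 1/[NO₂]₀ + kt
Step 2: 1/[NO₂] = 1/0.32 + 0.69 × 22
Step 3: 1/[NO₂] = 3.125 + 15.18 = 18.3
Step 4: [NO₂] = 1/18.3 = 0.05463 M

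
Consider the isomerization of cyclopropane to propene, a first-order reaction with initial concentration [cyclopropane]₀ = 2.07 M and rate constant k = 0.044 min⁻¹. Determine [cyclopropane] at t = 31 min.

0.5292 M

Step 1: For a first-order reaction: [cyclopropane] = [cyclopropane]₀ × e^(-kt)
Step 2: [cyclopropane] = 2.07 × e^(-0.044 × 31)
Step 3: [cyclopropane] = 2.07 × e^(-1.364)
Step 4: [cyclopropane] = 2.07 × 0.255636 = 0.5292 M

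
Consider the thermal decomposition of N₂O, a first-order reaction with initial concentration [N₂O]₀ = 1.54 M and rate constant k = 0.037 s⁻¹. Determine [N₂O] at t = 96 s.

0.04415 M

Step 1: For a first-order reaction: [N₂O] = [N₂O]₀ × e^(-kt)
Step 2: [N₂O] = 1.54 × e^(-0.037 × 96)
Step 3: [N₂O] = 1.54 × e^(-3.552)
Step 4: [N₂O] = 1.54 × 0.0286672 = 0.04415 M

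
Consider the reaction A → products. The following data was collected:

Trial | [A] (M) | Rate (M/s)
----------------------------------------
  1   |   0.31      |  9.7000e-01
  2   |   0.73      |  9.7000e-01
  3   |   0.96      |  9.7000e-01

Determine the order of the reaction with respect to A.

zeroth order (0)

Step 1: Compare trials - when concentration changes, rate stays constant.
Step 2: rate₂/rate₁ = 9.7000e-01/9.7000e-01 = 1
Step 3: [A]₂/[A]₁ = 0.73/0.31 = 2.355
Step 4: Since rate ratio ≈ (conc ratio)^0, the reaction is zeroth order.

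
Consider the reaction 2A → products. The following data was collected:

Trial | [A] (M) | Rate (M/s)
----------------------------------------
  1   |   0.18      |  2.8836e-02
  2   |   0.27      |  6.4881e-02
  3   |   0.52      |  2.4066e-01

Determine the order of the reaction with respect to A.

second order (2)

Step 1: Compare trials to find order n where rate₂/rate₁ = ([A]₂/[A]₁)^n
Step 2: rate₂/rate₁ = 6.4881e-02/2.8836e-02 = 2.25
Step 3: [A]₂/[A]₁ = 0.27/0.18 = 1.5
Step 4: n = ln(2.25)/ln(1.5) = 2.00 ≈ 2
Step 5: The reaction is second order in A.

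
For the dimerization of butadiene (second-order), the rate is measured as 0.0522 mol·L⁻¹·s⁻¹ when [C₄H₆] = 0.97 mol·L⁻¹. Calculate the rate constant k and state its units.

0.05548 (mol·L⁻¹)⁻¹·s⁻¹

Step 1: rate = k[C₄H₆]^2, so k = rate / [C₄H₆]^2.
Step 2: k = 0.0522 / (0.97)^2 = 0.0522 / 0.9409.
Step 3: k = 0.05548 (mol·L⁻¹)⁻¹·s⁻¹.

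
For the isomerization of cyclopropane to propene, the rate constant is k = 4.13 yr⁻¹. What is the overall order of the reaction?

first order (1)

Step 1: The units of k for an nth-order reaction are (concentration)^(1-n)·(time)⁻¹.
Step 2: Here k has units yr⁻¹, so the concentration exponent is 0.
Step 3: 1 - n = 0 ⇒ n = 1. The reaction is first order.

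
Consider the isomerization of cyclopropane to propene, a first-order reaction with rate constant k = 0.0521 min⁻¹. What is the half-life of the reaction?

13.3 min

Step 1: For a first-order reaction, t₁/₂ = ln(2)/k
Step 2: t₁/₂ = ln(2)/0.0521
Step 3: t₁/₂ = 0.6931/0.0521 = 13.3 min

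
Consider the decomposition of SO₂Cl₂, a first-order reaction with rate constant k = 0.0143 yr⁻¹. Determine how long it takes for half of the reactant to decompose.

48.47 yr

Step 1: For a first-order reaction, t₁/₂ = ln(2)/k
Step 2: t₁/₂ = ln(2)/0.0143
Step 3: t₁/₂ = 0.6931/0.0143 = 48.47 yr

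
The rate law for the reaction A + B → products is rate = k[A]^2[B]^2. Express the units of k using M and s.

M⁻³·s⁻¹

Step 1: Overall order = 2 + 2 = 4.
Step 2: rate has units M·s⁻¹; [A]^2[B]^2 has units M^4.
Step 3: k = rate/([A]^2[B]^2), so units of k = M^(1-4)·s⁻¹ = M⁻³·s⁻¹.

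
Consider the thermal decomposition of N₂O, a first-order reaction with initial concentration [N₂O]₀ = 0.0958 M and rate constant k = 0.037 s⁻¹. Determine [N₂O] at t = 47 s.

0.01683 M

Step 1: For a first-order reaction: [N₂O] = [N₂O]₀ × e^(-kt)
Step 2: [N₂O] = 0.0958 × e^(-0.037 × 47)
Step 3: [N₂O] = 0.0958 × e^(-1.739)
Step 4: [N₂O] = 0.0958 × 0.175696 = 0.01683 M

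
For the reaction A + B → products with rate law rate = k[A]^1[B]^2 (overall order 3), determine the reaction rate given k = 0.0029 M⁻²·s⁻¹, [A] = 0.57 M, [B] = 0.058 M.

5.561e-06 M/s

Step 1: The rate law is rate = k[A]^1[B]^2, overall order = 1+2 = 3
Step 2: Substitute values: rate = 0.0029 × (0.57)^1 × (0.058)^2
Step 3: rate = 0.0029 × 0.57 × 0.003364 = 5.56069e-06 M/s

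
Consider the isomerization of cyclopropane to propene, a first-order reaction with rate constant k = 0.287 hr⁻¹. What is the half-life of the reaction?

2.415 hr

Step 1: For a first-order reaction, t₁/₂ = ln(2)/k
Step 2: t₁/₂ = ln(2)/0.287
Step 3: t₁/₂ = 0.6931/0.287 = 2.415 hr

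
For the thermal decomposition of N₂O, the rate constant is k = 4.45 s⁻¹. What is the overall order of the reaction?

first order (1)

Step 1: The units of k for an nth-order reaction are (concentration)^(1-n)·(time)⁻¹.
Step 2: Here k has units s⁻¹, so the concentration exponent is 0.
Step 3: 1 - n = 0 ⇒ n = 1. The reaction is first order.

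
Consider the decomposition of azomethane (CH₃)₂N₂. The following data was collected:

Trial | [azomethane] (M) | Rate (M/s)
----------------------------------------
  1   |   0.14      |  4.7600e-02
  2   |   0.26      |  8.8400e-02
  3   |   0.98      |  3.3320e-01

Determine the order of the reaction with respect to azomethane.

first order (1)

Step 1: Compare trials to find order n where rate₂/rate₁ = ([azomethane]₂/[azomethane]₁)^n
Step 2: rate₂/rate₁ = 8.8400e-02/4.7600e-02 = 1.857
Step 3: [azomethane]₂/[azomethane]₁ = 0.26/0.14 = 1.857
Step 4: n = ln(1.857)/ln(1.857) = 1.00 ≈ 1
Step 5: The reaction is first order in azomethane.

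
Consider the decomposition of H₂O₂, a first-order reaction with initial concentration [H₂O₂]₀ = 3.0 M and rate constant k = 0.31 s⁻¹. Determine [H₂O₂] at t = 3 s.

1.184 M

Step 1: For a first-order reaction: [H₂O₂] = [H₂O₂]₀ × e^(-kt)
Step 2: [H₂O₂] = 3.0 × e^(-0.31 × 3)
Step 3: [H₂O₂] = 3.0 × e^(-0.93)
Step 4: [H₂O₂] = 3.0 × 0.394554 = 1.184 M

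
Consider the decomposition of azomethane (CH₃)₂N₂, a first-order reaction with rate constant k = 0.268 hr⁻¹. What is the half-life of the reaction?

2.586 hr

Step 1: For a first-order reaction, t₁/₂ = ln(2)/k
Step 2: t₁/₂ = ln(2)/0.268
Step 3: t₁/₂ = 0.6931/0.268 = 2.586 hr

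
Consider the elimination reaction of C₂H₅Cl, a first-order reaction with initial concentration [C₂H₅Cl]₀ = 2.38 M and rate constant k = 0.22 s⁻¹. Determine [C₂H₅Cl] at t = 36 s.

0.0008649 M

Step 1: For a first-order reaction: [C₂H₅Cl] = [C₂H₅Cl]₀ × e^(-kt)
Step 2: [C₂H₅Cl] = 2.38 × e^(-0.22 × 36)
Step 3: [C₂H₅Cl] = 2.38 × e^(-7.92)
Step 4: [C₂H₅Cl] = 2.38 × 0.000363402 = 0.0008649 M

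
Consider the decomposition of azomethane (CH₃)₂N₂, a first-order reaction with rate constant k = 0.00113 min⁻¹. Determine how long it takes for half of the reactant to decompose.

613.4 min

Step 1: For a first-order reaction, t₁/₂ = ln(2)/k
Step 2: t₁/₂ = ln(2)/0.00113
Step 3: t₁/₂ = 0.6931/0.00113 = 613.4 min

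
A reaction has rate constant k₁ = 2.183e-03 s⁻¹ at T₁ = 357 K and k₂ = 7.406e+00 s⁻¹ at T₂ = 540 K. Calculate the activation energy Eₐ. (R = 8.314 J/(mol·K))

71.2 kJ/mol

Step 1: Use the two-temperature Arrhenius form: ln(k₂/k₁) = -Eₐ/R × (1/T₂ - 1/T₁)
Step 2: ln(k₂/k₁) = ln(7.406e+00/2.183e-03) = ln(3392.58) = 8.12935
Step 3: 1/T₂ - 1/T₁ = 1/540 - 1/357 = -9.492686e-04 K⁻¹
Step 4: Eₐ = -R × ln(k₂/k₁) / (1/T₂ - 1/T₁) = -8.314 × 8.12935 / -9.492686e-04
Step 5: Eₐ = 7.1199e+04 J/mol = 71.2 kJ/mol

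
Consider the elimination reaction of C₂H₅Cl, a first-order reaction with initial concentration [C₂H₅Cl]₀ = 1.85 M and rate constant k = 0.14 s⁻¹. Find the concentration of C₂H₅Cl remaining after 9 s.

0.5248 M

Step 1: For a first-order reaction: [C₂H₅Cl] = [C₂H₅Cl]₀ × e^(-kt)
Step 2: [C₂H₅Cl] = 1.85 × e^(-0.14 × 9)
Step 3: [C₂H₅Cl] = 1.85 × e^(-1.26)
Step 4: [C₂H₅Cl] = 1.85 × 0.283654 = 0.5248 M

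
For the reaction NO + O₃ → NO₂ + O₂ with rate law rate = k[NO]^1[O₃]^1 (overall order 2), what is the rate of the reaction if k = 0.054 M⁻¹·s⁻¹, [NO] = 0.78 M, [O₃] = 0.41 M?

0.01727 M/s

Step 1: The rate law is rate = k[NO]^1[O₃]^1, overall order = 1+1 = 2
Step 2: Substitute values: rate = 0.054 × (0.78)^1 × (0.41)^1
Step 3: rate = 0.054 × 0.78 × 0.41 = 0.0172692 M/s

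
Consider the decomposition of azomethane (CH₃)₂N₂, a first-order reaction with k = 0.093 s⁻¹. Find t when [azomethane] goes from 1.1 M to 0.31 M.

13.62 s

Step 1: For first-order: t = ln([azomethane]₀/[azomethane])/k
Step 2: t = ln(1.1/0.31)/0.093
Step 3: t = ln(3.548)/0.093
Step 4: t = 1.266/0.093 = 13.62 s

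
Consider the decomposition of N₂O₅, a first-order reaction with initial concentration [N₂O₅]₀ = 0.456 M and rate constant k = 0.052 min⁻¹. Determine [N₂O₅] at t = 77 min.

0.008319 M

Step 1: For a first-order reaction: [N₂O₅] = [N₂O₅]₀ × e^(-kt)
Step 2: [N₂O₅] = 0.456 × e^(-0.052 × 77)
Step 3: [N₂O₅] = 0.456 × e^(-4.004)
Step 4: [N₂O₅] = 0.456 × 0.0182425 = 0.008319 M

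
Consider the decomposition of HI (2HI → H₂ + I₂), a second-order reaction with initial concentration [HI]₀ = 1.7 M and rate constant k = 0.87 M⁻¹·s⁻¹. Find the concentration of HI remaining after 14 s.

0.07832 M

Step 1: For a second-order reaction: 1/[HI] = 1/[HI]₀ + kt
Step 2: 1/[HI] = 1/1.7 + 0.87 × 14
Step 3: 1/[HI] = 0.5882 + 12.18 = 12.77
Step 4: [HI] = 1/12.77 = 0.07832 M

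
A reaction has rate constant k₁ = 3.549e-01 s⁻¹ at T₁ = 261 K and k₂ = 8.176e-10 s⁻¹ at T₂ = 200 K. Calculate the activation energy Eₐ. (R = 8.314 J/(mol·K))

141.5 kJ/mol

Step 1: Use the two-temperature Arrhenius form: ln(k₂/k₁) = -Eₐ/R × (1/T₂ - 1/T₁)
Step 2: ln(k₂/k₁) = ln(8.176e-10/3.549e-01) = ln(2.30375e-09) = -19.8887
Step 3: 1/T₂ - 1/T₁ = 1/200 - 1/261 = 1.168582e-03 K⁻¹
Step 4: Eₐ = -R × ln(k₂/k₁) / (1/T₂ - 1/T₁) = -8.314 × -19.8887 / 1.168582e-03
Step 5: Eₐ = 1.4150e+05 J/mol = 141.5 kJ/mol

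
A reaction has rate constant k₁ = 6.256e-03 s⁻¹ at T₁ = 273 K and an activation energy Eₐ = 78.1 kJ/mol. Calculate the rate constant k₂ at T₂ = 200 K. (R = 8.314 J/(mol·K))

2.197e-08 s⁻¹

Step 1: Use the two-temperature Arrhenius form: ln(k₂/k₁) = -Eₐ/R × (1/T₂ - 1/T₁)
Step 2: Convert Eₐ to J/mol: 78.1 kJ/mol = 78100 J/mol
Step 3: 1/T₂ - 1/T₁ = 1/200 - 1/273 = 1.336996e-03 K⁻¹
Step 4: ln(k₂/k₁) = -78100/8.314 × 1.336996e-03 = -12.55946
Step 5: k₂ = k₁ × exp(-12.55946) = 6.256e-03 × 3.51153e-06 = 2.197e-08 s⁻¹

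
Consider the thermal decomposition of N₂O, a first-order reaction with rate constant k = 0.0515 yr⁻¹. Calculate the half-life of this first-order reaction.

13.46 yr

Step 1: For a first-order reaction, t₁/₂ = ln(2)/k
Step 2: t₁/₂ = ln(2)/0.0515
Step 3: t₁/₂ = 0.6931/0.0515 = 13.46 yr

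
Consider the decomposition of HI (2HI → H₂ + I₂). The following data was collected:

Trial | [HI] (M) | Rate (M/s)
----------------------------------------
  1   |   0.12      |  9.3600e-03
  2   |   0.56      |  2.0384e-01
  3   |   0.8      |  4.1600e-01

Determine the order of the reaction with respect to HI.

second order (2)

Step 1: Compare trials to find order n where rate₂/rate₁ = ([HI]₂/[HI]₁)^n
Step 2: rate₂/rate₁ = 2.0384e-01/9.3600e-03 = 21.78
Step 3: [HI]₂/[HI]₁ = 0.56/0.12 = 4.667
Step 4: n = ln(21.78)/ln(4.667) = 2.00 ≈ 2
Step 5: The reaction is second order in HI.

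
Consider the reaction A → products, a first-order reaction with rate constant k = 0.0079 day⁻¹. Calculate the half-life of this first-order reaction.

87.74 day

Step 1: For a first-order reaction, t₁/₂ = ln(2)/k
Step 2: t₁/₂ = ln(2)/0.0079
Step 3: t₁/₂ = 0.6931/0.0079 = 87.74 day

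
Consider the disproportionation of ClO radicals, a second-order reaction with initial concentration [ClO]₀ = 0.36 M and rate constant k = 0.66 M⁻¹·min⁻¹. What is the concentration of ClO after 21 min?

0.0601 M

Step 1: For a second-order reaction: 1/[ClO] = 1/[ClO]₀ + kt
Step 2: 1/[ClO] = 1/0.36 + 0.66 × 21
Step 3: 1/[ClO] = 2.778 + 13.86 = 16.64
Step 4: [ClO] = 1/16.64 = 0.0601 M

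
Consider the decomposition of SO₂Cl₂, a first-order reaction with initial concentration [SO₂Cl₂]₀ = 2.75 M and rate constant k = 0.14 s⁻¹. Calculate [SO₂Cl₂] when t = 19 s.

0.1924 M

Step 1: For a first-order reaction: [SO₂Cl₂] = [SO₂Cl₂]₀ × e^(-kt)
Step 2: [SO₂Cl₂] = 2.75 × e^(-0.14 × 19)
Step 3: [SO₂Cl₂] = 2.75 × e^(-2.66)
Step 4: [SO₂Cl₂] = 2.75 × 0.0699482 = 0.1924 M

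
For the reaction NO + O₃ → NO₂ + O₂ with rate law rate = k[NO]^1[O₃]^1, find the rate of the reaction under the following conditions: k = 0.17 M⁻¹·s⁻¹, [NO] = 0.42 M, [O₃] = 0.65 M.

0.04641 M/s

Step 1: The rate law is rate = k[NO]^1[O₃]^1
Step 2: Substitute: rate = 0.17 × (0.42)^1 × (0.65)^1
Step 3: rate = 0.17 × 0.42 × 0.65 = 0.04641 M/s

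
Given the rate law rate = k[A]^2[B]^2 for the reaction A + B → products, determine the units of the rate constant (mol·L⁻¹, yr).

(mol·L⁻¹)⁻³·yr⁻¹

Step 1: Overall order = 2 + 2 = 4.
Step 2: rate has units mol·L⁻¹·yr⁻¹; [A]^2[B]^2 has units (mol·L⁻¹)^4.
Step 3: k = rate/([A]^2[B]^2), so units of k = (mol·L⁻¹)^(1-4)·yr⁻¹ = (mol·L⁻¹)⁻³·yr⁻¹.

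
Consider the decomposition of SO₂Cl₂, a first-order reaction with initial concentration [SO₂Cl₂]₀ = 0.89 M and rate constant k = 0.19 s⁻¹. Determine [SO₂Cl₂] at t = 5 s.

0.3442 M

Step 1: For a first-order reaction: [SO₂Cl₂] = [SO₂Cl₂]₀ × e^(-kt)
Step 2: [SO₂Cl₂] = 0.89 × e^(-0.19 × 5)
Step 3: [SO₂Cl₂] = 0.89 × e^(-0.95)
Step 4: [SO₂Cl₂] = 0.89 × 0.386741 = 0.3442 M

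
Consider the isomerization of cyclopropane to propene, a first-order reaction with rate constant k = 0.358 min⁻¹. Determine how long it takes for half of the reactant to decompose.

1.936 min

Step 1: For a first-order reaction, t₁/₂ = ln(2)/k
Step 2: t₁/₂ = ln(2)/0.358
Step 3: t₁/₂ = 0.6931/0.358 = 1.936 min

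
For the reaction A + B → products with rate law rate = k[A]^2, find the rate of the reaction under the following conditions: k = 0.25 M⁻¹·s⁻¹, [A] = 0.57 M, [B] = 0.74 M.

0.08122 M/s

Step 1: The rate law is rate = k[A]^2
Step 2: Note that the rate does not depend on [B] (zero order in B).
Step 3: rate = 0.25 × (0.57)^2 = 0.081225 M/s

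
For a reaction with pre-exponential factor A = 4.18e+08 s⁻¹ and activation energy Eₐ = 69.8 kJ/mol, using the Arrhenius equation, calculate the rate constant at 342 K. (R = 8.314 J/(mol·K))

9.12e-03 s⁻¹

Step 1: Use the Arrhenius equation: k = A × exp(-Eₐ/RT)
Step 2: Convert Eₐ to J/mol: 69.8 kJ/mol = 69800 J/mol
Step 3: Calculate the exponent: -Eₐ/(RT) = -69800/(8.314 × 342) = -24.54818
Step 4: k = 4.18e+08 × exp(-24.54818)
Step 5: k = 4.18e+08 × 2.18203e-11 = 9.1209e-03 s⁻¹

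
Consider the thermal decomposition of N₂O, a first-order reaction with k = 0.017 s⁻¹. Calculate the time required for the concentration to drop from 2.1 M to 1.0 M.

43.64 s

Step 1: For first-order: t = ln([N₂O]₀/[N₂O])/k
Step 2: t = ln(2.1/1.0)/0.017
Step 3: t = ln(2.1)/0.017
Step 4: t = 0.7419/0.017 = 43.64 s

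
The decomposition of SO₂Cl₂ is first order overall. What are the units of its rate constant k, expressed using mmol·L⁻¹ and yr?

yr⁻¹

Step 1: For overall order n, rate = k × (concentration)^n.
Step 2: Rate has units mmol·L⁻¹·yr⁻¹; concentration term has units (mmol·L⁻¹)^1.
Step 3: k = rate / (concentration)^n, so units of k = (mmol·L⁻¹)^(1-1)·yr⁻¹ = yr⁻¹.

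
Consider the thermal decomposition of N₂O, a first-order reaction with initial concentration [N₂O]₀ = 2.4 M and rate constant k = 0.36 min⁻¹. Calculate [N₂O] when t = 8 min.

0.1347 M

Step 1: For a first-order reaction: [N₂O] = [N₂O]₀ × e^(-kt)
Step 2: [N₂O] = 2.4 × e^(-0.36 × 8)
Step 3: [N₂O] = 2.4 × e^(-2.88)
Step 4: [N₂O] = 2.4 × 0.0561348 = 0.1347 M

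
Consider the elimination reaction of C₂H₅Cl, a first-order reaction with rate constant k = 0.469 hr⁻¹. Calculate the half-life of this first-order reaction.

1.478 hr

Step 1: For a first-order reaction, t₁/₂ = ln(2)/k
Step 2: t₁/₂ = ln(2)/0.469
Step 3: t₁/₂ = 0.6931/0.469 = 1.478 hr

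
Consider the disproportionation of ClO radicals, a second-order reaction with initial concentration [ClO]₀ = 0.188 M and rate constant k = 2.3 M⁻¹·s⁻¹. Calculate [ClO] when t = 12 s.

0.03038 M

Step 1: For a second-order reaction: 1/[ClO] = 1/[ClO]₀ + kt
Step 2: 1/[ClO] = 1/0.188 + 2.3 × 12
Step 3: 1/[ClO] = 5.319 + 27.6 = 32.92
Step 4: [ClO] = 1/32.92 = 0.03038 M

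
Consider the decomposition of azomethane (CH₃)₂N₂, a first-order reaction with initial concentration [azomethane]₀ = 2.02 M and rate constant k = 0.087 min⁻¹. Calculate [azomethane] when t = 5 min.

1.307 M

Step 1: For a first-order reaction: [azomethane] = [azomethane]₀ × e^(-kt)
Step 2: [azomethane] = 2.02 × e^(-0.087 × 5)
Step 3: [azomethane] = 2.02 × e^(-0.435)
Step 4: [azomethane] = 2.02 × 0.647265 = 1.307 M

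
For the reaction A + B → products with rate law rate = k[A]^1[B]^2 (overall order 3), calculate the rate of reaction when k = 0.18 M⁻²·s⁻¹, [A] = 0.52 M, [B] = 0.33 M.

0.01019 M/s

Step 1: The rate law is rate = k[A]^1[B]^2, overall order = 1+2 = 3
Step 2: Substitute values: rate = 0.18 × (0.52)^1 × (0.33)^2
Step 3: rate = 0.18 × 0.52 × 0.1089 = 0.010193 M/s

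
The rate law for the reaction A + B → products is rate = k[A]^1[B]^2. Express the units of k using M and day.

M⁻²·day⁻¹

Step 1: Overall order = 1 + 2 = 3.
Step 2: rate has units M·day⁻¹; [A]^1[B]^2 has units M^3.
Step 3: k = rate/([A]^1[B]^2), so units of k = M^(1-3)·day⁻¹ = M⁻²·day⁻¹.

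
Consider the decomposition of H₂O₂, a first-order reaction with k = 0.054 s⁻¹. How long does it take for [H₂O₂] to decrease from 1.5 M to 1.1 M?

5.744 s

Step 1: For first-order: t = ln([H₂O₂]₀/[H₂O₂])/k
Step 2: t = ln(1.5/1.1)/0.054
Step 3: t = ln(1.364)/0.054
Step 4: t = 0.3102/0.054 = 5.744 s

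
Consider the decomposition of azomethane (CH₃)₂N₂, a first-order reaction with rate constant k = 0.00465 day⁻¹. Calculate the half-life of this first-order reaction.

149.1 day

Step 1: For a first-order reaction, t₁/₂ = ln(2)/k
Step 2: t₁/₂ = ln(2)/0.00465
Step 3: t₁/₂ = 0.6931/0.00465 = 149.1 day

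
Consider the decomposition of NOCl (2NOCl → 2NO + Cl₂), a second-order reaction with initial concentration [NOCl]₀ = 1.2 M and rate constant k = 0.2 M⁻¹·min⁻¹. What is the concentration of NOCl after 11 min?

0.3297 M

Step 1: For a second-order reaction: 1/[NOCl] = 1/[NOCl]₀ + kt
Step 2: 1/[NOCl] = 1/1.2 + 0.2 × 11
Step 3: 1/[NOCl] = 0.8333 + 2.2 = 3.033
Step 4: [NOCl] = 1/3.033 = 0.3297 M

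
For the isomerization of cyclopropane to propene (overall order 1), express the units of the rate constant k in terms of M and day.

day⁻¹

Step 1: For overall order n, rate = k × (concentration)^n.
Step 2: Rate has units M·day⁻¹; concentration term has units M^1.
Step 3: k = rate / (concentration)^n, so units of k = M^(1-1)·day⁻¹ = day⁻¹.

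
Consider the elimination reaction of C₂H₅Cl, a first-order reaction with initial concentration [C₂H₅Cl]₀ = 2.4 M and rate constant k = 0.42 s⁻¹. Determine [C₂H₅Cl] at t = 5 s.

0.2939 M

Step 1: For a first-order reaction: [C₂H₅Cl] = [C₂H₅Cl]₀ × e^(-kt)
Step 2: [C₂H₅Cl] = 2.4 × e^(-0.42 × 5)
Step 3: [C₂H₅Cl] = 2.4 × e^(-2.1)
Step 4: [C₂H₅Cl] = 2.4 × 0.122456 = 0.2939 M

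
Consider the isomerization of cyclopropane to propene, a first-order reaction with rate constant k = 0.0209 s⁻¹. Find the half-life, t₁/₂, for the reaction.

33.16 s

Step 1: For a first-order reaction, t₁/₂ = ln(2)/k
Step 2: t₁/₂ = ln(2)/0.0209
Step 3: t₁/₂ = 0.6931/0.0209 = 33.16 s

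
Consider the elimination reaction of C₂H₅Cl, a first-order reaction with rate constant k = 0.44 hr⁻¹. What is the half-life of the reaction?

1.575 hr

Step 1: For a first-order reaction, t₁/₂ = ln(2)/k
Step 2: t₁/₂ = ln(2)/0.44
Step 3: t₁/₂ = 0.6931/0.44 = 1.575 hr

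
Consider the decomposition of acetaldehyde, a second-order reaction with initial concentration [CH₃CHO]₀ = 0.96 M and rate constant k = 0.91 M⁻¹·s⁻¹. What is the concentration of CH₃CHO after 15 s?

0.06807 M

Step 1: For a second-order reaction: 1/[CH₃CHO] = 1/[CH₃CHO]₀ + kt
Step 2: 1/[CH₃CHO] = 1/0.96 + 0.91 × 15
Step 3: 1/[CH₃CHO] = 1.042 + 13.65 = 14.69
Step 4: [CH₃CHO] = 1/14.69 = 0.06807 M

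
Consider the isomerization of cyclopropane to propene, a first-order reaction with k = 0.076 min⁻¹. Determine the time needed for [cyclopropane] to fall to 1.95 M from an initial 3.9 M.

9.12 min

Step 1: For first-order: t = ln([cyclopropane]₀/[cyclopropane])/k
Step 2: t = ln(3.9/1.95)/0.076
Step 3: t = ln(2)/0.076
Step 4: t = 0.6931/0.076 = 9.12 min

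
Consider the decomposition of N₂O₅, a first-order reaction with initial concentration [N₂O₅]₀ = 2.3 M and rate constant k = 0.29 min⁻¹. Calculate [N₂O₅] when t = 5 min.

0.5395 M

Step 1: For a first-order reaction: [N₂O₅] = [N₂O₅]₀ × e^(-kt)
Step 2: [N₂O₅] = 2.3 × e^(-0.29 × 5)
Step 3: [N₂O₅] = 2.3 × e^(-1.45)
Step 4: [N₂O₅] = 2.3 × 0.23457 = 0.5395 M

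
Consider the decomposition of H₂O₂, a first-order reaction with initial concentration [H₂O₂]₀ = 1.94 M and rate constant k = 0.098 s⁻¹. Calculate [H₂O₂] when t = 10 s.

0.7281 M

Step 1: For a first-order reaction: [H₂O₂] = [H₂O₂]₀ × e^(-kt)
Step 2: [H₂O₂] = 1.94 × e^(-0.098 × 10)
Step 3: [H₂O₂] = 1.94 × e^(-0.98)
Step 4: [H₂O₂] = 1.94 × 0.375311 = 0.7281 M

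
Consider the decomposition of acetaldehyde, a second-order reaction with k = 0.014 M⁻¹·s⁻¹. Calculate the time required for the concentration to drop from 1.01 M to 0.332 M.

144.4 s

Step 1: For second-order: t = (1/[CH₃CHO] - 1/[CH₃CHO]₀)/k
Step 2: t = (1/0.332 - 1/1.01)/0.014
Step 3: t = (3.012 - 0.9901)/0.014
Step 4: t = 2.022/0.014 = 144.4 s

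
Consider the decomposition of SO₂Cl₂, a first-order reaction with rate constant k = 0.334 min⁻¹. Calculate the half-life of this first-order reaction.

2.075 min

Step 1: For a first-order reaction, t₁/₂ = ln(2)/k
Step 2: t₁/₂ = ln(2)/0.334
Step 3: t₁/₂ = 0.6931/0.334 = 2.075 min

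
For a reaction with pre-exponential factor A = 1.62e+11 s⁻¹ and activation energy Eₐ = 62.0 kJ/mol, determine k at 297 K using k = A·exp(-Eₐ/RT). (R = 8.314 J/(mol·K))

2.02e+00 s⁻¹

Step 1: Use the Arrhenius equation: k = A × exp(-Eₐ/RT)
Step 2: Convert Eₐ to J/mol: 62.0 kJ/mol = 62000 J/mol
Step 3: Calculate the exponent: -Eₐ/(RT) = -62000/(8.314 × 297) = -25.10876
Step 4: k = 1.62e+11 × exp(-25.10876)
Step 5: k = 1.62e+11 × 1.24567e-11 = 2.0180e+00 s⁻¹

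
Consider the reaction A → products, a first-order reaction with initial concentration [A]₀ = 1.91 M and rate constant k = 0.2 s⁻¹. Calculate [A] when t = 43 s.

0.0003516 M

Step 1: For a first-order reaction: [A] = [A]₀ × e^(-kt)
Step 2: [A] = 1.91 × e^(-0.2 × 43)
Step 3: [A] = 1.91 × e^(-8.6)
Step 4: [A] = 1.91 × 0.000184106 = 0.0003516 M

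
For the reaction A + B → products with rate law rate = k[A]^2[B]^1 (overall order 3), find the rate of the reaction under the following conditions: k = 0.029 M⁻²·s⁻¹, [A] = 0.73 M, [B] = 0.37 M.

0.005718 M/s

Step 1: The rate law is rate = k[A]^2[B]^1, overall order = 2+1 = 3
Step 2: Substitute values: rate = 0.029 × (0.73)^2 × (0.37)^1
Step 3: rate = 0.029 × 0.5329 × 0.37 = 0.00571802 M/s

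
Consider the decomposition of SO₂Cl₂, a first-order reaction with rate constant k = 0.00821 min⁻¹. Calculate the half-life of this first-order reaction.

84.43 min

Step 1: For a first-order reaction, t₁/₂ = ln(2)/k
Step 2: t₁/₂ = ln(2)/0.00821
Step 3: t₁/₂ = 0.6931/0.00821 = 84.43 min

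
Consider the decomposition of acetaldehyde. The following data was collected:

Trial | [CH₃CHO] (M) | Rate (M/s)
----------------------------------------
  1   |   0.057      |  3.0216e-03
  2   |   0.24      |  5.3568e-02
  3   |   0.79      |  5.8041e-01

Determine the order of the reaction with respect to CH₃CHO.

second order (2)

Step 1: Compare trials to find order n where rate₂/rate₁ = ([CH₃CHO]₂/[CH₃CHO]₁)^n
Step 2: rate₂/rate₁ = 5.3568e-02/3.0216e-03 = 17.73
Step 3: [CH₃CHO]₂/[CH₃CHO]₁ = 0.24/0.057 = 4.211
Step 4: n = ln(17.73)/ln(4.211) = 2.00 ≈ 2
Step 5: The reaction is second order in CH₃CHO.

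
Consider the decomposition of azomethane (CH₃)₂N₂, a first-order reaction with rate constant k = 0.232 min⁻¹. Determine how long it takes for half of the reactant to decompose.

2.988 min

Step 1: For a first-order reaction, t₁/₂ = ln(2)/k
Step 2: t₁/₂ = ln(2)/0.232
Step 3: t₁/₂ = 0.6931/0.232 = 2.988 min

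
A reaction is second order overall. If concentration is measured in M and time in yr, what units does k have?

M⁻¹·yr⁻¹

Step 1: For overall order n, rate = k × (concentration)^n.
Step 2: Rate has units M·yr⁻¹; concentration term has units M^2.
Step 3: k = rate / (concentration)^n, so units of k = M^(1-2)·yr⁻¹ = M⁻¹·yr⁻¹.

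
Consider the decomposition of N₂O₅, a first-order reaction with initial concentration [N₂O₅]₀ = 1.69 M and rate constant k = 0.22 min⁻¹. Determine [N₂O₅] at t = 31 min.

0.001845 M

Step 1: For a first-order reaction: [N₂O₅] = [N₂O₅]₀ × e^(-kt)
Step 2: [N₂O₅] = 1.69 × e^(-0.22 × 31)
Step 3: [N₂O₅] = 1.69 × e^(-6.82)
Step 4: [N₂O₅] = 1.69 × 0.00109172 = 0.001845 M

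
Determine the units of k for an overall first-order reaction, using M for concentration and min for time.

min⁻¹

Step 1: For overall order n, rate = k × (concentration)^n.
Step 2: Rate has units M·min⁻¹; concentration term has units M^1.
Step 3: k = rate / (concentration)^n, so units of k = M^(1-1)·min⁻¹ = min⁻¹.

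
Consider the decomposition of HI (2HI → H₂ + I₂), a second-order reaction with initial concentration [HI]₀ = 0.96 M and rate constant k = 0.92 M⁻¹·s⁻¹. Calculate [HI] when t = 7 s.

0.1337 M

Step 1: For a second-order reaction: 1/[HI] = 1/[HI]₀ + kt
Step 2: 1/[HI] = 1/0.96 + 0.92 × 7
Step 3: 1/[HI] = 1.042 + 6.44 = 7.482
Step 4: [HI] = 1/7.482 = 0.1337 M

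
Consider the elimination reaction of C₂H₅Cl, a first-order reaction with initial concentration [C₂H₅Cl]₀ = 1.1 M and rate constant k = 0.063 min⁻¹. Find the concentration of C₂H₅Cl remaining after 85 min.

0.005197 M

Step 1: For a first-order reaction: [C₂H₅Cl] = [C₂H₅Cl]₀ × e^(-kt)
Step 2: [C₂H₅Cl] = 1.1 × e^(-0.063 × 85)
Step 3: [C₂H₅Cl] = 1.1 × e^(-5.355)
Step 4: [C₂H₅Cl] = 1.1 × 0.00472447 = 0.005197 M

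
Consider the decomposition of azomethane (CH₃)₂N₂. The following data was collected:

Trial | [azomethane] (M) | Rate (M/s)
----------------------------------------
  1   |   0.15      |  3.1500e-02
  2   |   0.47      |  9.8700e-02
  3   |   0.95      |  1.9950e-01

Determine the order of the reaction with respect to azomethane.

first order (1)

Step 1: Compare trials to find order n where rate₂/rate₁ = ([azomethane]₂/[azomethane]₁)^n
Step 2: rate₂/rate₁ = 9.8700e-02/3.1500e-02 = 3.133
Step 3: [azomethane]₂/[azomethane]₁ = 0.47/0.15 = 3.133
Step 4: n = ln(3.133)/ln(3.133) = 1.00 ≈ 1
Step 5: The reaction is first order in azomethane.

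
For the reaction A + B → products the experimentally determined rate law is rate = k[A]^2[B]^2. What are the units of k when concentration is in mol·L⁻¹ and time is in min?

(mol·L⁻¹)⁻³·min⁻¹

Step 1: Overall order = 2 + 2 = 4.
Step 2: rate has units mol·L⁻¹·min⁻¹; [A]^2[B]^2 has units (mol·L⁻¹)^4.
Step 3: k = rate/([A]^2[B]^2), so units of k = (mol·L⁻¹)^(1-4)·min⁻¹ = (mol·L⁻¹)⁻³·min⁻¹.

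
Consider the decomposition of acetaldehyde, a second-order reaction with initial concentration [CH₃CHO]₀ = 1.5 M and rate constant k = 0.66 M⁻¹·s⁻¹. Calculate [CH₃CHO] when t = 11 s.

0.1262 M

Step 1: For a second-order reaction: 1/[CH₃CHO] = 1/[CH₃CHO]₀ + kt
Step 2: 1/[CH₃CHO] = 1/1.5 + 0.66 × 11
Step 3: 1/[CH₃CHO] = 0.6667 + 7.26 = 7.927
Step 4: [CH₃CHO] = 1/7.927 = 0.1262 M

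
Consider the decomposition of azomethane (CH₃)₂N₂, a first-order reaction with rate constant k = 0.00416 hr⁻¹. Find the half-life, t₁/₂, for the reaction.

166.6 hr

Step 1: For a first-order reaction, t₁/₂ = ln(2)/k
Step 2: t₁/₂ = ln(2)/0.00416
Step 3: t₁/₂ = 0.6931/0.00416 = 166.6 hr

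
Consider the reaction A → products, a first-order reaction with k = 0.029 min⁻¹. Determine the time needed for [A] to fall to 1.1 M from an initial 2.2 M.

23.9 min

Step 1: For first-order: t = ln([A]₀/[A])/k
Step 2: t = ln(2.2/1.1)/0.029
Step 3: t = ln(2)/0.029
Step 4: t = 0.6931/0.029 = 23.9 min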